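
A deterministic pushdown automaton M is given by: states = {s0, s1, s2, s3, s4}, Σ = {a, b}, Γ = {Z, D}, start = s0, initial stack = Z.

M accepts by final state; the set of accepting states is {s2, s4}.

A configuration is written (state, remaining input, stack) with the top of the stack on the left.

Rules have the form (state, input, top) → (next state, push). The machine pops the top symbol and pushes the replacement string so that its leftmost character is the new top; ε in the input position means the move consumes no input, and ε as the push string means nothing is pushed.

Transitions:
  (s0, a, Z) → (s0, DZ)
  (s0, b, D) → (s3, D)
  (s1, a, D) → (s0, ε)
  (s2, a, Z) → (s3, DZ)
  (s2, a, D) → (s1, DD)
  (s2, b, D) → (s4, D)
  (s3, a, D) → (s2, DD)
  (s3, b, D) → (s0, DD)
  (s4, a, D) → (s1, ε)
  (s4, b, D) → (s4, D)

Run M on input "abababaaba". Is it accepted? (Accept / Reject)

Reject

(s0, abababaaba, Z)
  read a, top Z: go to s0, push DZ → (s0, bababaaba, DZ)
  read b, top D: go to s3, push D → (s3, ababaaba, DZ)
  read a, top D: go to s2, push DD → (s2, babaaba, DDZ)
  read b, top D: go to s4, push D → (s4, abaaba, DDZ)
  read a, top D: go to s1, push ε → (s1, baaba, DZ)
No transition applies at (s1, baaba, DZ); input not fully consumed.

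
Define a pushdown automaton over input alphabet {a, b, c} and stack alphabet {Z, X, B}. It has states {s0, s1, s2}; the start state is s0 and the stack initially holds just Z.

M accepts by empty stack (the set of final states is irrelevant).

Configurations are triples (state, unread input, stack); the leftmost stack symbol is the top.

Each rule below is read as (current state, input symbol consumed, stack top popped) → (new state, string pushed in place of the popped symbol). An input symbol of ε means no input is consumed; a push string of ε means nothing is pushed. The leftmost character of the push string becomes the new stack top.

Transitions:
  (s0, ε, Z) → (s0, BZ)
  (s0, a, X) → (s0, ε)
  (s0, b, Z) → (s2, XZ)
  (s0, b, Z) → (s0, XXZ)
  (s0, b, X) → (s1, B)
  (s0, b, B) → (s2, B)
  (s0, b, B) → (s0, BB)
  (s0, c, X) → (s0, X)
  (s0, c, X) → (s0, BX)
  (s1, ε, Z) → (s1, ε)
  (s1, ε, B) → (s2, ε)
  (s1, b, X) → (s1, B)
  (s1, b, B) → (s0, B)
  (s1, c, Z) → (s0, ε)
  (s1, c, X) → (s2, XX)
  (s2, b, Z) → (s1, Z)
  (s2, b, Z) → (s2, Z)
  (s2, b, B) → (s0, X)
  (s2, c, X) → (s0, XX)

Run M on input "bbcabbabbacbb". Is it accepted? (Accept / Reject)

Reject

No computation consumes all input and empties the stack.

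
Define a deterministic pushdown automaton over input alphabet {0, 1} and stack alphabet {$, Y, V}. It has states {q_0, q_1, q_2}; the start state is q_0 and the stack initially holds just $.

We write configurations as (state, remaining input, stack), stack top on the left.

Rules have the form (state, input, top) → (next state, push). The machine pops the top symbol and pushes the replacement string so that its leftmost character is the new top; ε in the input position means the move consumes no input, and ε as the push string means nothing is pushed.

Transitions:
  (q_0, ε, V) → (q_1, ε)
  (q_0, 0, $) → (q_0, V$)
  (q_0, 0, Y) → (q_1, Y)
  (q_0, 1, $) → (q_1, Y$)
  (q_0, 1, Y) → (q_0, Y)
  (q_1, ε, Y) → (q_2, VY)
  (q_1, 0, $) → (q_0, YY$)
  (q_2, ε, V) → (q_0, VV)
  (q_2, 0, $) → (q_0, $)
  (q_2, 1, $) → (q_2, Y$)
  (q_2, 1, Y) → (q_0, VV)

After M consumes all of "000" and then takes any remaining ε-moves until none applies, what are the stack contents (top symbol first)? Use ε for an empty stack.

VYY$

(q_0, 000, $)
  read 0, top $: go to q_0, push V$ → (q_0, 00, V$)
  ε-move, top V: go to q_1, push ε → (q_1, 00, $)
  read 0, top $: go to q_0, push YY$ → (q_0, 0, YY$)
  read 0, top Y: go to q_1, push Y → (q_1, ε, YY$)
  ε-move, top Y: go to q_2, push VY → (q_2, ε, VYY$)
  ε-move, top V: go to q_0, push VV → (q_0, ε, VVYY$)
  ε-move, top V: go to q_1, push ε → (q_1, ε, VYY$)
All input consumed in state q_1 with stack VYY$.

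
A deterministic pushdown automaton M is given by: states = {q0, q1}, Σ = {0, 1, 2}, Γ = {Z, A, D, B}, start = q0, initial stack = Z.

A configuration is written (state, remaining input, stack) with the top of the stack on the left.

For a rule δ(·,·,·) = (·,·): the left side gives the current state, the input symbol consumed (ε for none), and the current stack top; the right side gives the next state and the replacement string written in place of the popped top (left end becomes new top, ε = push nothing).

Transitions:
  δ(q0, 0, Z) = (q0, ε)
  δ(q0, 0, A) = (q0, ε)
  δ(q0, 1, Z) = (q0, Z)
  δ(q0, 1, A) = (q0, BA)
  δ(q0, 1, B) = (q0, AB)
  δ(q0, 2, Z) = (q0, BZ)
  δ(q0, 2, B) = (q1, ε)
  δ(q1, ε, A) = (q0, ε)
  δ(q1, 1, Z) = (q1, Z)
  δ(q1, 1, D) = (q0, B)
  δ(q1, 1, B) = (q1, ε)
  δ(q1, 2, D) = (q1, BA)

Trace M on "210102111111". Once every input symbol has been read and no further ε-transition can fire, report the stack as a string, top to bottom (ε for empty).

Z

(q0, 210102111111, Z) ⊢ (q0, 10102111111, BZ) ⊢ (q0, 0102111111, ABZ) ⊢ (q0, 102111111, BZ) ⊢ (q0, 02111111, ABZ) ⊢ (q0, 2111111, BZ) ⊢ (q1, 111111, Z) ⊢ (q1, 11111, Z) ⊢ (q1, 1111, Z) ⊢ (q1, 111, Z) ⊢ (q1, 11, Z) ⊢ (q1, 1, Z) ⊢ (q1, ε, Z)
All input consumed in state q1 with stack Z.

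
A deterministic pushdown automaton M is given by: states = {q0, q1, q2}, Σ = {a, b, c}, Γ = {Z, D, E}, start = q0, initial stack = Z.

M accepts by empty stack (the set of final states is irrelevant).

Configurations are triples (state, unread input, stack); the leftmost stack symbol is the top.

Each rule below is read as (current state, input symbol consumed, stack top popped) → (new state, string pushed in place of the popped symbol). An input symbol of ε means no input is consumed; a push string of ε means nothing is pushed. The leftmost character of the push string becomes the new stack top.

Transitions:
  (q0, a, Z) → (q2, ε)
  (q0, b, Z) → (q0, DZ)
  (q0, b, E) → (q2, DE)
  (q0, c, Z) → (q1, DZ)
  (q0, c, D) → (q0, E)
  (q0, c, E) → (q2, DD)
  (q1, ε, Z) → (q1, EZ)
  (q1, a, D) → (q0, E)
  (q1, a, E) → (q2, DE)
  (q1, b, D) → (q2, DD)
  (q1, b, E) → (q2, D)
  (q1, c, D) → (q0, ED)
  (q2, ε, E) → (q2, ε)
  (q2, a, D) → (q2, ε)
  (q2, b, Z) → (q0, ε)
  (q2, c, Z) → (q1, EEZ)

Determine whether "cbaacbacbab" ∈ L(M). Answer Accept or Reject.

Accept

(q0, cbaacbacbab, Z)
  read c, top Z: go to q1, push DZ → (q1, baacbacbab, DZ)
  read b, top D: go to q2, push DD → (q2, aacbacbab, DDZ)
  read a, top D: go to q2, push ε → (q2, acbacbab, DZ)
  read a, top D: go to q2, push ε → (q2, cbacbab, Z)
  read c, top Z: go to q1, push EEZ → (q1, bacbab, EEZ)
  read b, top E: go to q2, push D → (q2, acbab, DEZ)
  read a, top D: go to q2, push ε → (q2, cbab, EZ)
  ε-move, top E: go to q2, push ε → (q2, cbab, Z)
  read c, top Z: go to q1, push EEZ → (q1, bab, EEZ)
  read b, top E: go to q2, push D → (q2, ab, DEZ)
  read a, top D: go to q2, push ε → (q2, b, EZ)
  ε-move, top E: go to q2, push ε → (q2, b, Z)
  read b, top Z: go to q0, push ε → (q0, ε, ε)
All input consumed and the stack is empty.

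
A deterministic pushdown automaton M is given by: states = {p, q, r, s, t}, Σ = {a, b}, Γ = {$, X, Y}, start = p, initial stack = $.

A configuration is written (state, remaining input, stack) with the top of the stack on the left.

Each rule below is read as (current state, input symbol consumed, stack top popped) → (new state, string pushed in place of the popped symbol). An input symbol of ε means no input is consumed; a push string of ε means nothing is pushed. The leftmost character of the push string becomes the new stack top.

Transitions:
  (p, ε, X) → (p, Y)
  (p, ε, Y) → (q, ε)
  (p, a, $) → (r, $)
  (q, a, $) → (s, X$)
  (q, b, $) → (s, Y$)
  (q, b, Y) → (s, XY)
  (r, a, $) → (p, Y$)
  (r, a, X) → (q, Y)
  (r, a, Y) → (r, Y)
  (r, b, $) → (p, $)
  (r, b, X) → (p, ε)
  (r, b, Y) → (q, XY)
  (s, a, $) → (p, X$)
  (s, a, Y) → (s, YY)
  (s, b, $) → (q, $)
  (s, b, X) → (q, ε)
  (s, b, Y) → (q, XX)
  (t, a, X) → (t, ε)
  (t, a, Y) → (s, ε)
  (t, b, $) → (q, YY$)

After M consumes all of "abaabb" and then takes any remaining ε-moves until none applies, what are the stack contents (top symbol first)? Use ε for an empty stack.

XX$

(p, abaabb, $)
  read a, top $: go to r, push $ → (r, baabb, $)
  read b, top $: go to p, push $ → (p, aabb, $)
  read a, top $: go to r, push $ → (r, abb, $)
  read a, top $: go to p, push Y$ → (p, bb, Y$)
  ε-move, top Y: go to q, push ε → (q, bb, $)
  read b, top $: go to s, push Y$ → (s, b, Y$)
  read b, top Y: go to q, push XX → (q, ε, XX$)
All input consumed in state q with stack XX$.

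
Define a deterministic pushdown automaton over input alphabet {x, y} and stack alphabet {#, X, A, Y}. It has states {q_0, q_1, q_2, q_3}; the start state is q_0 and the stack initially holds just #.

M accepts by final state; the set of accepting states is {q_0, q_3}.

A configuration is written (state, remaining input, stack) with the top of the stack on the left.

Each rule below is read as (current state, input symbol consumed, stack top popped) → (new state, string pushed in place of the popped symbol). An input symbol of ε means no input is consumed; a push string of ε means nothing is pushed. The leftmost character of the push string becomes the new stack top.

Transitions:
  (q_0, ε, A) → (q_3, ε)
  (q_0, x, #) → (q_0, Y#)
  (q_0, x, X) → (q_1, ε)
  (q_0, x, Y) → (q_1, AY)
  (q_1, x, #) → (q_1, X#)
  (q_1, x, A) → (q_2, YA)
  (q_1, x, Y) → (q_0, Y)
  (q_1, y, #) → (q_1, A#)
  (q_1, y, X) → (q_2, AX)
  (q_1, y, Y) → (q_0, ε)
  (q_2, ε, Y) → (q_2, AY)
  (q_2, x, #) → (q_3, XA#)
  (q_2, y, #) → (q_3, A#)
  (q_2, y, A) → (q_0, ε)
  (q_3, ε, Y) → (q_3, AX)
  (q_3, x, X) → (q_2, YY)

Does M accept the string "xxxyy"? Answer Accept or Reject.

Reject

(q_0, xxxyy, #)
  read x, top #: go to q_0, push Y# → (q_0, xxyy, Y#)
  read x, top Y: go to q_1, push AY → (q_1, xyy, AY#)
  read x, top A: go to q_2, push YA → (q_2, yy, YAY#)
  ε-move, top Y: go to q_2, push AY → (q_2, yy, AYAY#)
  read y, top A: go to q_0, push ε → (q_0, y, YAY#)
No transition applies at (q_0, y, YAY#); input not fully consumed.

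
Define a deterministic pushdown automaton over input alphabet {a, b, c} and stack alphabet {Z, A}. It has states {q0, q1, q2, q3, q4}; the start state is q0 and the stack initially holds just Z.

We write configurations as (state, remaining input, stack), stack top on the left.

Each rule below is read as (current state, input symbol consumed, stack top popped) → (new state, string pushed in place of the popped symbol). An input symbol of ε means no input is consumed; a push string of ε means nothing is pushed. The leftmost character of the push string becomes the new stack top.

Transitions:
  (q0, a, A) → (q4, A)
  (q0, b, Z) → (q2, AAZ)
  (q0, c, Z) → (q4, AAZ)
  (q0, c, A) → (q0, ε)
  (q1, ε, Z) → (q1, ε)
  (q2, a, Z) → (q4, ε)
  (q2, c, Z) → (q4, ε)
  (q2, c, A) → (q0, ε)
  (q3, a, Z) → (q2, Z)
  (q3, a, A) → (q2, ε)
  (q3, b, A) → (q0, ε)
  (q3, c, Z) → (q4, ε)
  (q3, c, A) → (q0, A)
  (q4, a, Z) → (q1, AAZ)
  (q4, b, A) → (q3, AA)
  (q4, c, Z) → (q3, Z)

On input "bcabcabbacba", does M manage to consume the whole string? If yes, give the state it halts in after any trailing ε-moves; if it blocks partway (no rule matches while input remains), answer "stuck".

stuck

(q0, bcabcabbacba, Z)
  read b, top Z: go to q2, push AAZ → (q2, cabcabbacba, AAZ)
  read c, top A: go to q0, push ε → (q0, abcabbacba, AZ)
  read a, top A: go to q4, push A → (q4, bcabbacba, AZ)
  read b, top A: go to q3, push AA → (q3, cabbacba, AAZ)
  read c, top A: go to q0, push A → (q0, abbacba, AAZ)
  read a, top A: go to q4, push A → (q4, bbacba, AAZ)
  read b, top A: go to q3, push AA → (q3, bacba, AAAZ)
  read b, top A: go to q0, push ε → (q0, acba, AAZ)
  read a, top A: go to q4, push A → (q4, cba, AAZ)
No transition for (q4, c, top A); M blocks with input cba remaining.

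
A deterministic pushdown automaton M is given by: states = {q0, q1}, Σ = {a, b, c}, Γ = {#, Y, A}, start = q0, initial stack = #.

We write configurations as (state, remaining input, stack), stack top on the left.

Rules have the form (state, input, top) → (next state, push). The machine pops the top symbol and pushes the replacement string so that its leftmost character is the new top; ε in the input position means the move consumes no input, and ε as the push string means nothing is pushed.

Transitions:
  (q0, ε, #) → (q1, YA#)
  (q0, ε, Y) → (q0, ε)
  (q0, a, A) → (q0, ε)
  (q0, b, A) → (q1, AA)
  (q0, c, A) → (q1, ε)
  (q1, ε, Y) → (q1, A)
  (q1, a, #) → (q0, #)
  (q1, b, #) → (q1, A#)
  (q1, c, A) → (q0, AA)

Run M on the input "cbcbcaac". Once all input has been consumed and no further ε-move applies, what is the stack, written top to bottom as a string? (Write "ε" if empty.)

AAAA#

(q0, cbcbcaac, #)
  ε-move, top #: go to q1, push YA# → (q1, cbcbcaac, YA#)
  ε-move, top Y: go to q1, push A → (q1, cbcbcaac, AA#)
  read c, top A: go to q0, push AA → (q0, bcbcaac, AAA#)
  read b, top A: go to q1, push AA → (q1, cbcaac, AAAA#)
  read c, top A: go to q0, push AA → (q0, bcaac, AAAAA#)
  read b, top A: go to q1, push AA → (q1, caac, AAAAAA#)
  read c, top A: go to q0, push AA → (q0, aac, AAAAAAA#)
  read a, top A: go to q0, push ε → (q0, ac, AAAAAA#)
  read a, top A: go to q0, push ε → (q0, c, AAAAA#)
  read c, top A: go to q1, push ε → (q1, ε, AAAA#)
All input consumed in state q1 with stack AAAA#.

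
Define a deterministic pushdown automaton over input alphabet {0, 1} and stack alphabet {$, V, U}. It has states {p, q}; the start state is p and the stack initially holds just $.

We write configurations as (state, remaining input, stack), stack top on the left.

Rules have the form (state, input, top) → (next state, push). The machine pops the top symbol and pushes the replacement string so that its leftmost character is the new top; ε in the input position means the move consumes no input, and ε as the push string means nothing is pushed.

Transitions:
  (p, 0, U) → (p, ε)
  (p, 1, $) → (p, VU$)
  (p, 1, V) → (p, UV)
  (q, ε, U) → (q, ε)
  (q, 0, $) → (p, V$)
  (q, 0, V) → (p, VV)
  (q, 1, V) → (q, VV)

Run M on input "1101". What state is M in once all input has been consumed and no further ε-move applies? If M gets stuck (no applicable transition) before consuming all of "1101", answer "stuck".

(p, 1101, $) ⊢ (p, 101, VU$) ⊢ (p, 01, UVU$) ⊢ (p, 1, VU$) ⊢ (p, ε, UVU$)
All input consumed; M is in state p.

p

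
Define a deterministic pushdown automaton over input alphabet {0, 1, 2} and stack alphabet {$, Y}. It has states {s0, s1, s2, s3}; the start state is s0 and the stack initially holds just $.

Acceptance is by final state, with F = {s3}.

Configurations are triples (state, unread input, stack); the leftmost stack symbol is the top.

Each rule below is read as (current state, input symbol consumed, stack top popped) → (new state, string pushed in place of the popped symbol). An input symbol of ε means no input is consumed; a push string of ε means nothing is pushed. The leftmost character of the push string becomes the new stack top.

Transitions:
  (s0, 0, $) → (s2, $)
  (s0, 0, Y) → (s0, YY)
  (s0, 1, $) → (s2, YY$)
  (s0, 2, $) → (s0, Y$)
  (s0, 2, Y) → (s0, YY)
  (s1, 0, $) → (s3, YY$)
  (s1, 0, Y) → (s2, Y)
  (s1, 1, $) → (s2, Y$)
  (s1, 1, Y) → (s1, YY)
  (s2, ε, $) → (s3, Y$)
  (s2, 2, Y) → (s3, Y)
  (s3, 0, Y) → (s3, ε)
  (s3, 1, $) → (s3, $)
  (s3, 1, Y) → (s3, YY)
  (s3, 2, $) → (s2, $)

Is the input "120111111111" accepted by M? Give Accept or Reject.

(s0, 120111111111, $)
  read 1, top $: go to s2, push YY$ → (s2, 20111111111, YY$)
  read 2, top Y: go to s3, push Y → (s3, 0111111111, YY$)
  read 0, top Y: go to s3, push ε → (s3, 111111111, Y$)
  read 1, top Y: go to s3, push YY → (s3, 11111111, YY$)
  read 1, top Y: go to s3, push YY → (s3, 1111111, YYY$)
  read 1, top Y: go to s3, push YY → (s3, 111111, YYYY$)
  read 1, top Y: go to s3, push YY → (s3, 11111, YYYYY$)
  read 1, top Y: go to s3, push YY → (s3, 1111, YYYYYY$)
  read 1, top Y: go to s3, push YY → (s3, 111, YYYYYYY$)
  read 1, top Y: go to s3, push YY → (s3, 11, YYYYYYYY$)
  read 1, top Y: go to s3, push YY → (s3, 1, YYYYYYYYY$)
  read 1, top Y: go to s3, push YY → (s3, ε, YYYYYYYYYY$)
All input consumed; state s3 ∈ F.

Accept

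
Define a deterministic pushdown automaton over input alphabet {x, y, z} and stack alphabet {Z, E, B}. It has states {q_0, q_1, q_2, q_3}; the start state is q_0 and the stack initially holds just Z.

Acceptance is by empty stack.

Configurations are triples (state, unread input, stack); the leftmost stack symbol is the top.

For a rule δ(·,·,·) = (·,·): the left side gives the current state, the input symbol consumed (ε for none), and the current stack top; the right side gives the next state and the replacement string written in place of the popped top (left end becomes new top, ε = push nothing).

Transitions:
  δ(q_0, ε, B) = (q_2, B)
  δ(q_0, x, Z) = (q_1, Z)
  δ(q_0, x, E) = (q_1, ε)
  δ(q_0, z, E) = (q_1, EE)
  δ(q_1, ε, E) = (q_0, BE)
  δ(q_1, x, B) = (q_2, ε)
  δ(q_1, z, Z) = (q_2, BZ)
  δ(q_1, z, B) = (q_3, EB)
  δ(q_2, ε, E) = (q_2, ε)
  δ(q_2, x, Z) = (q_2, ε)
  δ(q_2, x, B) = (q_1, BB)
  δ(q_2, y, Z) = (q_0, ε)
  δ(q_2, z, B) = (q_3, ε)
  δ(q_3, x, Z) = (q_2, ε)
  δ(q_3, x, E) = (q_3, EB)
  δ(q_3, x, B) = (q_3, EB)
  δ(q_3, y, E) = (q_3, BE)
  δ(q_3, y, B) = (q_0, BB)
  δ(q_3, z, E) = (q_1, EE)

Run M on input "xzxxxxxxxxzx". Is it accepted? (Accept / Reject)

Accept

(q_0, xzxxxxxxxxzx, Z)
  read x, top Z: go to q_1, push Z → (q_1, zxxxxxxxxzx, Z)
  read z, top Z: go to q_2, push BZ → (q_2, xxxxxxxxzx, BZ)
  read x, top B: go to q_1, push BB → (q_1, xxxxxxxzx, BBZ)
  read x, top B: go to q_2, push ε → (q_2, xxxxxxzx, BZ)
  read x, top B: go to q_1, push BB → (q_1, xxxxxzx, BBZ)
  read x, top B: go to q_2, push ε → (q_2, xxxxzx, BZ)
  read x, top B: go to q_1, push BB → (q_1, xxxzx, BBZ)
  read x, top B: go to q_2, push ε → (q_2, xxzx, BZ)
  read x, top B: go to q_1, push BB → (q_1, xzx, BBZ)
  read x, top B: go to q_2, push ε → (q_2, zx, BZ)
  read z, top B: go to q_3, push ε → (q_3, x, Z)
  read x, top Z: go to q_2, push ε → (q_2, ε, ε)
All input consumed and the stack is empty.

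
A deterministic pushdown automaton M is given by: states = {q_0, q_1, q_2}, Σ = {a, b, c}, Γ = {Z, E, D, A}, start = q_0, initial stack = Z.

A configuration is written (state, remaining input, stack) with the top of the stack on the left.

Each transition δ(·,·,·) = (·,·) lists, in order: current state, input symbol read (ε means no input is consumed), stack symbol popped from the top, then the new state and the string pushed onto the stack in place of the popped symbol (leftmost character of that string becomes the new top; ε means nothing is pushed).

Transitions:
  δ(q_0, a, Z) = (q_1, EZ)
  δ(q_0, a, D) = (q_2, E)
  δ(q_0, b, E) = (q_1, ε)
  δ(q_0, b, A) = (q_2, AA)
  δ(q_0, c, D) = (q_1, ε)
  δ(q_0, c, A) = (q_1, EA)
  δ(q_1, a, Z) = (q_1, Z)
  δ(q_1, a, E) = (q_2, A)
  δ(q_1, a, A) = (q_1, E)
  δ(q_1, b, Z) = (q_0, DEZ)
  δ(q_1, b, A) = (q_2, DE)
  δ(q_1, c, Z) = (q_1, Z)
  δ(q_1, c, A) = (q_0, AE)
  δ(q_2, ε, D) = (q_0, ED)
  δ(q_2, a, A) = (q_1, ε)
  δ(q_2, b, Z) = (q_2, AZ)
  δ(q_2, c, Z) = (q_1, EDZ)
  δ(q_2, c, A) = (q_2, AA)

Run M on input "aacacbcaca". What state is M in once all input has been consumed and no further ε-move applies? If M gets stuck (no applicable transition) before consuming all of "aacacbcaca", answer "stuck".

(q_0, aacacbcaca, Z)
  read a, top Z: go to q_1, push EZ → (q_1, acacbcaca, EZ)
  read a, top E: go to q_2, push A → (q_2, cacbcaca, AZ)
  read c, top A: go to q_2, push AA → (q_2, acbcaca, AAZ)
  read a, top A: go to q_1, push ε → (q_1, cbcaca, AZ)
  read c, top A: go to q_0, push AE → (q_0, bcaca, AEZ)
  read b, top A: go to q_2, push AA → (q_2, caca, AAEZ)
  read c, top A: go to q_2, push AA → (q_2, aca, AAAEZ)
  read a, top A: go to q_1, push ε → (q_1, ca, AAEZ)
  read c, top A: go to q_0, push AE → (q_0, a, AEAEZ)
No transition for (q_0, a, top A); M blocks with input a remaining.

stuck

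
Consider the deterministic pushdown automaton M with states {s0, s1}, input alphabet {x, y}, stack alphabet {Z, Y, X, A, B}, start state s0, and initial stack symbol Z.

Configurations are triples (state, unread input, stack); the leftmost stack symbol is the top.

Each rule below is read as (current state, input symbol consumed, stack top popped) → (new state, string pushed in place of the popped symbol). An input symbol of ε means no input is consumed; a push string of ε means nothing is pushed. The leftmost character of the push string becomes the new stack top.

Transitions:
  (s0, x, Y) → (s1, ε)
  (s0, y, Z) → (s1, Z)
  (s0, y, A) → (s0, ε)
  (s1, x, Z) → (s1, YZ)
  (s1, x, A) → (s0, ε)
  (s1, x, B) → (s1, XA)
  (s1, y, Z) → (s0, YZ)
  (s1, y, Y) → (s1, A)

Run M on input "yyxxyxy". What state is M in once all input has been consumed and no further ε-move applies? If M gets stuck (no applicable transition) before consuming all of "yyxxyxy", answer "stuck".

(s0, yyxxyxy, Z) ⊢ (s1, yxxyxy, Z) ⊢ (s0, xxyxy, YZ) ⊢ (s1, xyxy, Z) ⊢ (s1, yxy, YZ) ⊢ (s1, xy, AZ) ⊢ (s0, y, Z) ⊢ (s1, ε, Z)
All input consumed; M is in state s1.

s1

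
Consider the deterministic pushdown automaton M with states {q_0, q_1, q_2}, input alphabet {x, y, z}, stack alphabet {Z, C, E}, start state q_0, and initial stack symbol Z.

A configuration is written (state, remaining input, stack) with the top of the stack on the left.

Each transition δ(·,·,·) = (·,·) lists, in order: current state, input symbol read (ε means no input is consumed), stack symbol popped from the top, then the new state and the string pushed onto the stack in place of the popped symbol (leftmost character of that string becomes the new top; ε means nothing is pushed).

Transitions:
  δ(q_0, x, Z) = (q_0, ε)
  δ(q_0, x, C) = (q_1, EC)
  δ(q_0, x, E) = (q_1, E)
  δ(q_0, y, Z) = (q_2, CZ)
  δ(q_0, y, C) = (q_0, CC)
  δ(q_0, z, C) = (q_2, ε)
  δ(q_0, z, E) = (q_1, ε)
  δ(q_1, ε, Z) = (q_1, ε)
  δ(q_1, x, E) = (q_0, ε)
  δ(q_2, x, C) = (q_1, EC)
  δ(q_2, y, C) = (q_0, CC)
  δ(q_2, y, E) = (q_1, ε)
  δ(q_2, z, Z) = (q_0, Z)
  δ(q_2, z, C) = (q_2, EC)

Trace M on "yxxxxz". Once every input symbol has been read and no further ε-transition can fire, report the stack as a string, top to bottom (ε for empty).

Z

(q_0, yxxxxz, Z) ⊢ (q_2, xxxxz, CZ) ⊢ (q_1, xxxz, ECZ) ⊢ (q_0, xxz, CZ) ⊢ (q_1, xz, ECZ) ⊢ (q_0, z, CZ) ⊢ (q_2, ε, Z)
All input consumed in state q_2 with stack Z.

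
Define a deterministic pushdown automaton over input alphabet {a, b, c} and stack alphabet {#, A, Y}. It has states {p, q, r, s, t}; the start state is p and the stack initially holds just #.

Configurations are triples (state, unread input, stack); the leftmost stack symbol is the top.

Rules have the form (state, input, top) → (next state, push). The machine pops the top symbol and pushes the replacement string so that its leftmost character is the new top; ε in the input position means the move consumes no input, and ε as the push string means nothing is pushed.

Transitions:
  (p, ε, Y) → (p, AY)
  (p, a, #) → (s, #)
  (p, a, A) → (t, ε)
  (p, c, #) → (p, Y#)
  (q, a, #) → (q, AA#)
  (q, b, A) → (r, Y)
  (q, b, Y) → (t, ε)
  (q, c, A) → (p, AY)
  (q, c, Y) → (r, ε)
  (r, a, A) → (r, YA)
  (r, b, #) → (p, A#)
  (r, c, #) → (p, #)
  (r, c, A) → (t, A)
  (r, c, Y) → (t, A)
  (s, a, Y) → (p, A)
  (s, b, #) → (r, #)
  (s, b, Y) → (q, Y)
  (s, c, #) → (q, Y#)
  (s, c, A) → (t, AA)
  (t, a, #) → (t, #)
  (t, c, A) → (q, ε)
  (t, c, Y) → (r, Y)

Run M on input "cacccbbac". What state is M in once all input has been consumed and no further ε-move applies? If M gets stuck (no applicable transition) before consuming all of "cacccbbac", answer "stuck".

stuck

(p, cacccbbac, #)
  read c, top #: go to p, push Y# → (p, acccbbac, Y#)
  ε-move, top Y: go to p, push AY → (p, acccbbac, AY#)
  read a, top A: go to t, push ε → (t, cccbbac, Y#)
  read c, top Y: go to r, push Y → (r, ccbbac, Y#)
  read c, top Y: go to t, push A → (t, cbbac, A#)
  read c, top A: go to q, push ε → (q, bbac, #)
No transition for (q, b, top #); M blocks with input bbac remaining.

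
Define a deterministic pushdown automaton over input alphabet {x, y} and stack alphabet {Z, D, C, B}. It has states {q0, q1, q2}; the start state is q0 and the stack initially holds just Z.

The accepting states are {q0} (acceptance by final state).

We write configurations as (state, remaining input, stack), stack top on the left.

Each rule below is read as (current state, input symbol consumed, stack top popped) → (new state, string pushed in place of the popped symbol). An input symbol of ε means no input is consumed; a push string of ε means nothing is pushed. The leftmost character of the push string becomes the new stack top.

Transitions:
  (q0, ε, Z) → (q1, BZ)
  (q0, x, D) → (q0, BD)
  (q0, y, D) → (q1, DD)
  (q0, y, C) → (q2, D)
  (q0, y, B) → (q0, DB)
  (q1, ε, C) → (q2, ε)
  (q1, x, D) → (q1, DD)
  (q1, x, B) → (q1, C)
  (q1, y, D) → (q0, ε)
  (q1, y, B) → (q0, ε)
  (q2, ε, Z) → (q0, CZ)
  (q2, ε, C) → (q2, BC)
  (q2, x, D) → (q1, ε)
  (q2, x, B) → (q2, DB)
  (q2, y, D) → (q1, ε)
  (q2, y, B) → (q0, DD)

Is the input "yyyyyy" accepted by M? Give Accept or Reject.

Accept

(q0, yyyyyy, Z) ⊢ (q1, yyyyyy, BZ) ⊢ (q0, yyyyy, Z) ⊢ (q1, yyyyy, BZ) ⊢ (q0, yyyy, Z) ⊢ (q1, yyyy, BZ) ⊢ (q0, yyy, Z) ⊢ (q1, yyy, BZ) ⊢ (q0, yy, Z) ⊢ (q1, yy, BZ) ⊢ (q0, y, Z) ⊢ (q1, y, BZ) ⊢ (q0, ε, Z)
All input consumed; state q0 ∈ F.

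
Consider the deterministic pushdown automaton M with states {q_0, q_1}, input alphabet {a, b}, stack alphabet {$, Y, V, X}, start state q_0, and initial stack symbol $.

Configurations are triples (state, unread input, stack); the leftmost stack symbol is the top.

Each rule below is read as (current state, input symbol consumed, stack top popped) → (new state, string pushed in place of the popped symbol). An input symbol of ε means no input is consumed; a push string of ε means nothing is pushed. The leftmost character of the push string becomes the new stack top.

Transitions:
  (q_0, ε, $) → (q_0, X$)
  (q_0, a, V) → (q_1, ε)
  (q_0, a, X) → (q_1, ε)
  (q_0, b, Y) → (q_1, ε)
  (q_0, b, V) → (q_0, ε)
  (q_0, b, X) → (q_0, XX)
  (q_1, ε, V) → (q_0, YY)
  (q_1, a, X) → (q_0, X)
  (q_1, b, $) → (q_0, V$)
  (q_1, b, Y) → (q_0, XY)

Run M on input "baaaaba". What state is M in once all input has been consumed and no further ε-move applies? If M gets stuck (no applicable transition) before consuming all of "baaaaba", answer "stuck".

stuck

(q_0, baaaaba, $) ⊢ (q_0, baaaaba, X$) ⊢ (q_0, aaaaba, XX$) ⊢ (q_1, aaaba, X$) ⊢ (q_0, aaba, X$) ⊢ (q_1, aba, $)
No transition for (q_1, a, top $); M blocks with input aba remaining.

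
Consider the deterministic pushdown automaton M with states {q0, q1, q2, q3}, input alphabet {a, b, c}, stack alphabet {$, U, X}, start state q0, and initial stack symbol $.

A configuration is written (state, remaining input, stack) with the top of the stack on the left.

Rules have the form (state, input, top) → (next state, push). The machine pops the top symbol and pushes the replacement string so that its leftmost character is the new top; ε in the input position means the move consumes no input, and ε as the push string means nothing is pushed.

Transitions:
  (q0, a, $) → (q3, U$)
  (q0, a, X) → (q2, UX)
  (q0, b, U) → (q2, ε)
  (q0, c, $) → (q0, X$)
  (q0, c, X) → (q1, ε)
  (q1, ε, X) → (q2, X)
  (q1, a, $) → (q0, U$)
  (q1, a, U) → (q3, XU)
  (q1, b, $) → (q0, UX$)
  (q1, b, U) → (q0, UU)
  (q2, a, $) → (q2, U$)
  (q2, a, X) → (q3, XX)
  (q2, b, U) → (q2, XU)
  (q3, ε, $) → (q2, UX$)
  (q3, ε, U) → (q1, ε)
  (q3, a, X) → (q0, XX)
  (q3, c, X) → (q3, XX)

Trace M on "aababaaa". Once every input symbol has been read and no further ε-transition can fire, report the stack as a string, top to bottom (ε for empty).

UXXXU$

(q0, aababaaa, $) ⊢ (q3, ababaaa, U$) ⊢ (q1, ababaaa, $) ⊢ (q0, babaaa, U$) ⊢ (q2, abaaa, $) ⊢ (q2, baaa, U$) ⊢ (q2, aaa, XU$) ⊢ (q3, aa, XXU$) ⊢ (q0, a, XXXU$) ⊢ (q2, ε, UXXXU$)
All input consumed in state q2 with stack UXXXU$.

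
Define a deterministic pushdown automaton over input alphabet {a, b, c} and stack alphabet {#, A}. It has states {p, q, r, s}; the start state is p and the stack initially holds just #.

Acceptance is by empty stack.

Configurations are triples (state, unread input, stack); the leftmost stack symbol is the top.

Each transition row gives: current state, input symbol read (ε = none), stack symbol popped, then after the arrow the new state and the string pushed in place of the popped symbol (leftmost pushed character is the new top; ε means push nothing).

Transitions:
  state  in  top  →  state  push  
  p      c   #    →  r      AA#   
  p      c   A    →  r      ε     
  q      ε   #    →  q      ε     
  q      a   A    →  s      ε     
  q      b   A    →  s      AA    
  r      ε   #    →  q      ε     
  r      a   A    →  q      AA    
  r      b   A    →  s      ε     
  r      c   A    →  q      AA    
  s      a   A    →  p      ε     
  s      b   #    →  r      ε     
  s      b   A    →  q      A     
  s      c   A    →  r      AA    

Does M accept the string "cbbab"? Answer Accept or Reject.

Accept

(p, cbbab, #)
  read c, top #: go to r, push AA# → (r, bbab, AA#)
  read b, top A: go to s, push ε → (s, bab, A#)
  read b, top A: go to q, push A → (q, ab, A#)
  read a, top A: go to s, push ε → (s, b, #)
  read b, top #: go to r, push ε → (r, ε, ε)
All input consumed and the stack is empty.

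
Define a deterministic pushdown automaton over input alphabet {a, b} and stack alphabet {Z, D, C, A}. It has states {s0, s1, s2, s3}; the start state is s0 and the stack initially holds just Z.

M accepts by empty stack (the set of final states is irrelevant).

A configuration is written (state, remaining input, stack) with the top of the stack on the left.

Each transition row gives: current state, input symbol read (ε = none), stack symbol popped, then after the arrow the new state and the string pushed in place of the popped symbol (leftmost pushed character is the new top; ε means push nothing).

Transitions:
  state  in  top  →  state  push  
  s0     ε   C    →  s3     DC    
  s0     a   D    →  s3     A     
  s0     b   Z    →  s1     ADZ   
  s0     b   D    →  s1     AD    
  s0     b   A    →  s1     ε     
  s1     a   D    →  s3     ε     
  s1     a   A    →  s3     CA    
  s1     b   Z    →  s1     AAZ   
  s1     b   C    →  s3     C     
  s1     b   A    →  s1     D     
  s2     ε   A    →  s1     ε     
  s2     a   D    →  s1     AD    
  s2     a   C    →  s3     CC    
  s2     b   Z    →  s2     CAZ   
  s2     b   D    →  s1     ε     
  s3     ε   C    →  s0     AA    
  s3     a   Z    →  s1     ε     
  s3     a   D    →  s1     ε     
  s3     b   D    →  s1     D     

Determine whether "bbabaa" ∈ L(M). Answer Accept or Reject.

(s0, bbabaa, Z)
  read b, top Z: go to s1, push ADZ → (s1, babaa, ADZ)
  read b, top A: go to s1, push D → (s1, abaa, DDZ)
  read a, top D: go to s3, push ε → (s3, baa, DZ)
  read b, top D: go to s1, push D → (s1, aa, DZ)
  read a, top D: go to s3, push ε → (s3, a, Z)
  read a, top Z: go to s1, push ε → (s1, ε, ε)
All input consumed and the stack is empty.

Accept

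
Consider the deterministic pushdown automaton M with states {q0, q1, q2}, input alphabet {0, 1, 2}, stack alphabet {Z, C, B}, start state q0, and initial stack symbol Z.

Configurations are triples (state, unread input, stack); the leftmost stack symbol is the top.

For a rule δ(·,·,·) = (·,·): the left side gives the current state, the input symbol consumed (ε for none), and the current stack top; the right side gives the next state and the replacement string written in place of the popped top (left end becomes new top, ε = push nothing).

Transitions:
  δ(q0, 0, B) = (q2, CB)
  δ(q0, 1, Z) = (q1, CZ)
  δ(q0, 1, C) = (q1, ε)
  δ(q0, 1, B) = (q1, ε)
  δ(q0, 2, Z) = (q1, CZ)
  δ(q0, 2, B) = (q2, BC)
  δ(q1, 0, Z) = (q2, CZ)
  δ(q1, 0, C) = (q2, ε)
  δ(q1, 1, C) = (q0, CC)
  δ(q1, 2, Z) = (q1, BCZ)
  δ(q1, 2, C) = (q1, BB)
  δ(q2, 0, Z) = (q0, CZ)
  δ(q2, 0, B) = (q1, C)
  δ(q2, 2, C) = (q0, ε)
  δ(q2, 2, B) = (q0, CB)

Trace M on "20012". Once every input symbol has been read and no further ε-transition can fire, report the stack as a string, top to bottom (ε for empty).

BCZ

(q0, 20012, Z) ⊢ (q1, 0012, CZ) ⊢ (q2, 012, Z) ⊢ (q0, 12, CZ) ⊢ (q1, 2, Z) ⊢ (q1, ε, BCZ)
All input consumed in state q1 with stack BCZ.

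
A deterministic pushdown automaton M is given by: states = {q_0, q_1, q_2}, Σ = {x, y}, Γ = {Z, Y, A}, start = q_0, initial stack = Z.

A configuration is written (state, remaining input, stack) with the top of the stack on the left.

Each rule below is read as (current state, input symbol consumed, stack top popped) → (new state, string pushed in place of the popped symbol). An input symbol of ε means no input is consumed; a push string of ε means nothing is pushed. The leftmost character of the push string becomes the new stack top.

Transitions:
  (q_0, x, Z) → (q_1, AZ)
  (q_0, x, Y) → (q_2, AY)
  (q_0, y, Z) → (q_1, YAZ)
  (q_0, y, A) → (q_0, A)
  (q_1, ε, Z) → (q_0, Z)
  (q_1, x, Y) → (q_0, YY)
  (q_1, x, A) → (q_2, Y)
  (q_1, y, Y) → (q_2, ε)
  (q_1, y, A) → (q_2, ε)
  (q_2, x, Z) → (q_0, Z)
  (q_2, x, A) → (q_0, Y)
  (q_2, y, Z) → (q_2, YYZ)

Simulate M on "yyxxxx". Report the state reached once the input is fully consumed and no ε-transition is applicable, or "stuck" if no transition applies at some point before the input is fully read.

(q_0, yyxxxx, Z)
  read y, top Z: go to q_1, push YAZ → (q_1, yxxxx, YAZ)
  read y, top Y: go to q_2, push ε → (q_2, xxxx, AZ)
  read x, top A: go to q_0, push Y → (q_0, xxx, YZ)
  read x, top Y: go to q_2, push AY → (q_2, xx, AYZ)
  read x, top A: go to q_0, push Y → (q_0, x, YYZ)
  read x, top Y: go to q_2, push AY → (q_2, ε, AYYZ)
All input consumed; M is in state q_2.

q_2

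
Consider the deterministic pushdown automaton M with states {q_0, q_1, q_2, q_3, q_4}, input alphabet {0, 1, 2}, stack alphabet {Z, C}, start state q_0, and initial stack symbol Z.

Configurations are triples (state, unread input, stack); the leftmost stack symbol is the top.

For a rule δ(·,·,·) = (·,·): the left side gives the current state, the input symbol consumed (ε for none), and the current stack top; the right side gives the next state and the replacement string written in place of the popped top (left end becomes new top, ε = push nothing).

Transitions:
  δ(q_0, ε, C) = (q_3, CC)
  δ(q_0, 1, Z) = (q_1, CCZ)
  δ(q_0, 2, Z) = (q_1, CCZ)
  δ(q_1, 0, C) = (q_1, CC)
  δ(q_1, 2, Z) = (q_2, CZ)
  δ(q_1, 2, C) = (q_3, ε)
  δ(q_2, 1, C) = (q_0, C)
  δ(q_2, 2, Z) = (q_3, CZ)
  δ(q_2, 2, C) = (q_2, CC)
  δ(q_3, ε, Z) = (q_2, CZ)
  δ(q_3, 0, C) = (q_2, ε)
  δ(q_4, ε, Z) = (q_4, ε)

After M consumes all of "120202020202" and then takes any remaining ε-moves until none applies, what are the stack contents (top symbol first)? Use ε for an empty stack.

CZ

(q_0, 120202020202, Z) ⊢ (q_1, 20202020202, CCZ) ⊢ (q_3, 0202020202, CZ) ⊢ (q_2, 202020202, Z) ⊢ (q_3, 02020202, CZ) ⊢ (q_2, 2020202, Z) ⊢ (q_3, 020202, CZ) ⊢ (q_2, 20202, Z) ⊢ (q_3, 0202, CZ) ⊢ (q_2, 202, Z) ⊢ (q_3, 02, CZ) ⊢ (q_2, 2, Z) ⊢ (q_3, ε, CZ)
All input consumed in state q_3 with stack CZ.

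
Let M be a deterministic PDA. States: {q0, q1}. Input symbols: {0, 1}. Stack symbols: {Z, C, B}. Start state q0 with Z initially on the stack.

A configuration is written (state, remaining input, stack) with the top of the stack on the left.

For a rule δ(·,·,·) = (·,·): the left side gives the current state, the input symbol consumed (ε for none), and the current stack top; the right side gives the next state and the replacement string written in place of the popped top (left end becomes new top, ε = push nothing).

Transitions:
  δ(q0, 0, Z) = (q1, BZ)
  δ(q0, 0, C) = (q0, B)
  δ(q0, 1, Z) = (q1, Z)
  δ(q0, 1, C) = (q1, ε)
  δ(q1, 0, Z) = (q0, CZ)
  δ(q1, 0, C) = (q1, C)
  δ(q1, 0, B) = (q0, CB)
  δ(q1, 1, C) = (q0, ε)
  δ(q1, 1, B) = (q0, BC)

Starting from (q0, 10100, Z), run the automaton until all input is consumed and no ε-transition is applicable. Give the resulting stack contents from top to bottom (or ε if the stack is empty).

BZ

(q0, 10100, Z)
  read 1, top Z: go to q1, push Z → (q1, 0100, Z)
  read 0, top Z: go to q0, push CZ → (q0, 100, CZ)
  read 1, top C: go to q1, push ε → (q1, 00, Z)
  read 0, top Z: go to q0, push CZ → (q0, 0, CZ)
  read 0, top C: go to q0, push B → (q0, ε, BZ)
All input consumed in state q0 with stack BZ.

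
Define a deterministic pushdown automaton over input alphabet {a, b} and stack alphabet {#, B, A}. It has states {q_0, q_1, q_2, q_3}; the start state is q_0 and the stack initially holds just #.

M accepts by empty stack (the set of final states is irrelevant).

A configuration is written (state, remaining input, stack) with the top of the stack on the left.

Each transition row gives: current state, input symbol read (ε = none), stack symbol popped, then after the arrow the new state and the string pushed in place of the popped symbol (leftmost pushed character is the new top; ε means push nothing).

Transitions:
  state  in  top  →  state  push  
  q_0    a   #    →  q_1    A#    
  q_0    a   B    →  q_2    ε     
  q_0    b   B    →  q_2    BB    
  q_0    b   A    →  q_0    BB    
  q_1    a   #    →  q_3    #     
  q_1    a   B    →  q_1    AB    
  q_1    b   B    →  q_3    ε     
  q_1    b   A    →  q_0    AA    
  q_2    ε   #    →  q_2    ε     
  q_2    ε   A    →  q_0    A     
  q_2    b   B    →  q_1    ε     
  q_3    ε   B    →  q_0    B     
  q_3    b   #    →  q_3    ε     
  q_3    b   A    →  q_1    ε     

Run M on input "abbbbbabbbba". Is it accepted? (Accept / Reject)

Accept

(q_0, abbbbbabbbba, #)
  read a, top #: go to q_1, push A# → (q_1, bbbbbabbbba, A#)
  read b, top A: go to q_0, push AA → (q_0, bbbbabbbba, AA#)
  read b, top A: go to q_0, push BB → (q_0, bbbabbbba, BBA#)
  read b, top B: go to q_2, push BB → (q_2, bbabbbba, BBBA#)
  read b, top B: go to q_1, push ε → (q_1, babbbba, BBA#)
  read b, top B: go to q_3, push ε → (q_3, abbbba, BA#)
  ε-move, top B: go to q_0, push B → (q_0, abbbba, BA#)
  read a, top B: go to q_2, push ε → (q_2, bbbba, A#)
  ε-move, top A: go to q_0, push A → (q_0, bbbba, A#)
  read b, top A: go to q_0, push BB → (q_0, bbba, BB#)
  read b, top B: go to q_2, push BB → (q_2, bba, BBB#)
  read b, top B: go to q_1, push ε → (q_1, ba, BB#)
  read b, top B: go to q_3, push ε → (q_3, a, B#)
  ε-move, top B: go to q_0, push B → (q_0, a, B#)
  read a, top B: go to q_2, push ε → (q_2, ε, #)
  ε-move, top #: go to q_2, push ε → (q_2, ε, ε)
All input consumed and the stack is empty.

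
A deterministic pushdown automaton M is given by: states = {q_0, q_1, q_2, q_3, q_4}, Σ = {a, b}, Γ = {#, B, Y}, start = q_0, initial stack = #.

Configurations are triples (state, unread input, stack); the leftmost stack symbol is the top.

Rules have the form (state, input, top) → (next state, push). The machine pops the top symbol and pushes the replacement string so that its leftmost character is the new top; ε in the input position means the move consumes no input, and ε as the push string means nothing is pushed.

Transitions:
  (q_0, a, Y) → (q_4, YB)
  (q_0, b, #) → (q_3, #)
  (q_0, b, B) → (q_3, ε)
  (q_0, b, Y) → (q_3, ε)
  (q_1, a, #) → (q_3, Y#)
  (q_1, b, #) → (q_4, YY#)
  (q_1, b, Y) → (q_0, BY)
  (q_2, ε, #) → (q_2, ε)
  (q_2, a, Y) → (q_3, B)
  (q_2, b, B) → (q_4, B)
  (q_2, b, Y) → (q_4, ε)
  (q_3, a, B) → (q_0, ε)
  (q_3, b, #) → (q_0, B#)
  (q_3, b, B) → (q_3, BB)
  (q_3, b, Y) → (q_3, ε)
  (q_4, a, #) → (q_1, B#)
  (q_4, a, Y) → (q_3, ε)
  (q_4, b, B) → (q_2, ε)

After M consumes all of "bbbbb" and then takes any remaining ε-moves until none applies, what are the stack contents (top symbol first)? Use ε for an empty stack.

(q_0, bbbbb, #)
  read b, top #: go to q_3, push # → (q_3, bbbb, #)
  read b, top #: go to q_0, push B# → (q_0, bbb, B#)
  read b, top B: go to q_3, push ε → (q_3, bb, #)
  read b, top #: go to q_0, push B# → (q_0, b, B#)
  read b, top B: go to q_3, push ε → (q_3, ε, #)
All input consumed in state q_3 with stack #.

#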